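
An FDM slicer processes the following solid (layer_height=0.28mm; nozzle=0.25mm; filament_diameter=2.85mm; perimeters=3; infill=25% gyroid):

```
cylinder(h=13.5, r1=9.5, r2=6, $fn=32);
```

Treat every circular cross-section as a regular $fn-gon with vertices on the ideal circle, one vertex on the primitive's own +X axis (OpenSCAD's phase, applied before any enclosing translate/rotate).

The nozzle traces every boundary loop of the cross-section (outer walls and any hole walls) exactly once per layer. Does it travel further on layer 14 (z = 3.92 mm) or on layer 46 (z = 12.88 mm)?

Layer 14 (z = 3.92): the cone: at t=0.290 of its height the radius interpolates to r₁+(r₂−r₁)t = 8.484, giving a regular 32-gon of that circumradius (perimeter = 2·32·8.484·sin(180°/32) = 53.22 mm). So its perimeter = 53.22 mm. Layer 46 (z = 12.88): the cone contributes a regular 32-gon of circumradius 6.161 (interpolated between r1=9.5 and r2=6 at t=0.954) (perimeter = 2·32·6.161·sin(180°/32) = 38.65 mm). So its perimeter = 38.65 mm. Layer 14 is larger (53.22 vs 38.65 mm).

layer 14 (z = 3.92 mm)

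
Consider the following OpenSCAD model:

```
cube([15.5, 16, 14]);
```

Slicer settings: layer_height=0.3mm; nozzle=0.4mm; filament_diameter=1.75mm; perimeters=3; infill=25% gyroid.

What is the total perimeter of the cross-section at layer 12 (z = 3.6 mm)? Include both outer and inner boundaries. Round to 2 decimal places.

63.00 mm

At z = 3.6 mm: the cube (footprint 15.5×16) is included at this height (perimeter 63.00 mm). Overall, the cross-section is a single solid region. Total boundary length (outer) = 63.00 mm.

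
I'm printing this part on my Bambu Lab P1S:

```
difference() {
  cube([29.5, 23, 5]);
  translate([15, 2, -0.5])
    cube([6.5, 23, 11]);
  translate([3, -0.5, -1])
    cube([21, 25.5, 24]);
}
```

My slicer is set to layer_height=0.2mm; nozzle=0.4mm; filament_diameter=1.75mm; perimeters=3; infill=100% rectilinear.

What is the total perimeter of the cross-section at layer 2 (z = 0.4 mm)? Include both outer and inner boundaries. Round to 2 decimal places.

109.00 mm

At z = 0.4 mm: the 29.5×23 cube contributes its full rectangle (perimeter 105.00 mm); the 6.5×23 cube at (15, 2) contributes its full rectangle (perimeter 59.00 mm); the 21×25.5 cube at (3, -0.5) contributes its full rectangle (perimeter 93.00 mm); After the difference (first − rest): starting from the 29.5×23 cube, the 6.5×23 cube at (15, 2) partially overlaps it — only the 136.50 mm² overlap (of its 149.50 mm²) is removed, clipping the outline; the 21×25.5 cube at (3, -0.5) partially overlaps it — only the 346.50 mm² overlap (of its 535.50 mm²) is removed, clipping the outline — boundary = 109.00 mm. Overall, the cross-section has 2 separate islands. Total boundary length (outer) = 109.00 mm.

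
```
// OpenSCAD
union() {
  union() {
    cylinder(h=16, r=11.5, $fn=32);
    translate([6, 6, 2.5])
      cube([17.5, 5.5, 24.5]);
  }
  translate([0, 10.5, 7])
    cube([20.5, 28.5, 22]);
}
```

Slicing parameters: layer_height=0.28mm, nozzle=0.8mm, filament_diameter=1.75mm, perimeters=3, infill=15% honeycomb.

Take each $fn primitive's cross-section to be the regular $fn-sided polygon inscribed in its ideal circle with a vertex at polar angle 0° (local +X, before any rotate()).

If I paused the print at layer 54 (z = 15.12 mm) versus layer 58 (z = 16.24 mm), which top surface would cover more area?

layer 54 (z = 15.12 mm)

Layer 54 (z = 15.12): the r=11.5 cylinder gives a regular 32-gon of circumradius 11.5 (constant along its height) (area = (32/2)·11.500²·sin(360°/32) = 412.81 mm²); the cube at (6, 6) (footprint 17.5×5.5) is included at this height (area 96.25 mm²); Merging all regions: the regions partially overlap — summed areas 509.06 mm² minus the doubly-counted overlap 8.23 mm² gives 500.83 mm² — area = 500.83 mm²; the cube at (0, 10.5) is present — its section is the full 20.5×28.5 rectangle (area 584.25 mm²); Combining (union): the regions partially overlap — summed areas 1085.08 mm² minus the doubly-counted overlap 17.48 mm² gives 1067.60 mm² — area = 1067.60 mm². So its area = 1067.60 mm². Layer 58 (z = 16.24): the cylinder does not reach this height (z outside [0, 16]); the 17.5×5.5 cube at (6, 6) contributes its full rectangle (area 96.25 mm²); Combining (union): only the 17.5×5.5 cube at (6, 6) is present, so the union is just that shape — area = 96.25 mm²; the cube at (0, 10.5) is present — its section is the full 20.5×28.5 rectangle (area 584.25 mm²); Merging all regions: the regions partially overlap — summed areas 680.50 mm² minus the doubly-counted overlap 14.50 mm² gives 666.00 mm² — area = 666.00 mm². So its area = 666.00 mm². Layer 54 is larger (1067.60 vs 666.00 mm²).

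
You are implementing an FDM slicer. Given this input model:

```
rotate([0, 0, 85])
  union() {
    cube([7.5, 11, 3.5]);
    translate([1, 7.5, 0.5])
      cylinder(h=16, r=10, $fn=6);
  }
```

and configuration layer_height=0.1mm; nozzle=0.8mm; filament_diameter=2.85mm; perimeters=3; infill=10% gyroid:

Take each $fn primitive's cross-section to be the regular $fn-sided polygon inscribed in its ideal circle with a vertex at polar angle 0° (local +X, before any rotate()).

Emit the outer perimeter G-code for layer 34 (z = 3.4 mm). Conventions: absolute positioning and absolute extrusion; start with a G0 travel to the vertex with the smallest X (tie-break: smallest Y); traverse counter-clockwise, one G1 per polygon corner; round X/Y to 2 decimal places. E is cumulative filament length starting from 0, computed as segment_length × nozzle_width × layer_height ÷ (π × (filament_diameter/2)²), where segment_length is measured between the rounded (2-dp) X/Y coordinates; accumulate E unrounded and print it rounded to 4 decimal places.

At z = 3.4 mm: the cube is present — its section is the full 7.5×11 rectangle; the r=10 cylinder at (1, 7.5) gives a regular 6-gon of circumradius 10 (constant along its height); Combining (union): the regions partially overlap (shared area 81.90 mm²), so overlapping operands fuse into one piece — 1 connected region; (whole slice rotated 85° about Z — lengths, areas and connectivity unchanged). The outline is a single polygon with 9 vertices. Extrusion per mm of travel: 0.8 × 0.1 / (π × 1.425²) = 0.012540. Accumulating E over each segment gives final E = 0.7602.

G0 X-16.45 Y-2.58 Z3.40
G1 X-8.26 Y-8.31 E0.1253
G1 X0.81 Y-4.09 E0.2508
G1 X1.68 Y5.88 E0.3763
G1 X0.58 Y6.64 E0.3931
G1 X0.65 Y7.47 E0.4035
G1 X-0.78 Y7.60 E0.4215
G1 X-6.51 Y11.61 E0.5092
G1 X-15.58 Y7.39 E0.6347
G1 X-16.45 Y-2.58 E0.7602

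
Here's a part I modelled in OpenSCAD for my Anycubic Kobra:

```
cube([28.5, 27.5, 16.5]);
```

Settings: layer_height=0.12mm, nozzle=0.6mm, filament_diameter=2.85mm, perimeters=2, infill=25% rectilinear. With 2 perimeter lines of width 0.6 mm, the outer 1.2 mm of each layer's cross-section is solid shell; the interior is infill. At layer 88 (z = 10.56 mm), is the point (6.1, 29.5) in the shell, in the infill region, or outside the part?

At z = 10.56 mm: the cube (footprint 28.5×27.5) is included at this height. Overall, the cross-section is a single solid region. The nearest boundary edge runs (28.50, 27.50)→(0.00, 27.50); distance from the point to it = 2.00 mm. The point is not inside any of the regions above, so it lies outside the cross-section (2.00 mm from the nearest boundary).

outside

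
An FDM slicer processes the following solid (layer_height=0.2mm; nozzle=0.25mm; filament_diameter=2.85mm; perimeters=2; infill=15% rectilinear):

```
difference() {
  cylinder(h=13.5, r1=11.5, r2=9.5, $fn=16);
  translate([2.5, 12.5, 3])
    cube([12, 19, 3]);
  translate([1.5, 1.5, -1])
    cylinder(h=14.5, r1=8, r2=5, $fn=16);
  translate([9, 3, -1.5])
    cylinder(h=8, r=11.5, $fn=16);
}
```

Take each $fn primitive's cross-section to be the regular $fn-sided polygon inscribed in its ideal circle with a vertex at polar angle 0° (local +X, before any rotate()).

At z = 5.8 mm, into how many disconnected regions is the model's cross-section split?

1

At z = 5.8 mm: the cone (r1=11.5→r2=9.5) has section circumradius 10.641 here — a regular 16-gon; the 12×19 cube at (2.5, 12.5) contributes its full rectangle; the cone at (1.5, 1.5): at t=0.469 of its height the radius interpolates to r₁+(r₂−r₁)t = 6.593, giving a regular 16-gon of that circumradius; the r=11.5 cylinder at (9, 3) gives a regular 16-gon of circumradius 11.5 (constant along its height); Subtracting the remaining from the first: starting from the cone, the 12×19 cube at (2.5, 12.5) misses the remaining region (no effect); the cone at (1.5, 1.5) lies wholly inside it (removes its full 133.08 mm² and its 41.16 mm outline becomes a hole wall); the r=11.5 cylinder at (9, 3) partially overlaps it — only the 68.23 mm² overlap (of its 404.88 mm²) is removed, clipping the outline — 1 connected region. The result has 1 disconnected region.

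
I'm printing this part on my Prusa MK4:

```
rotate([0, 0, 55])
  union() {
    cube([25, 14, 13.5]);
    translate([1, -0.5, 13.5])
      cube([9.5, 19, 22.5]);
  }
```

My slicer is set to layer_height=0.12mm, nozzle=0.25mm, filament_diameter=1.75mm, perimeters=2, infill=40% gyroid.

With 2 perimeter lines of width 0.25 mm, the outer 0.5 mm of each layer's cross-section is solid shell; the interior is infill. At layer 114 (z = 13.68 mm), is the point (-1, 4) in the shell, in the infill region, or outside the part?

At z = 13.68 mm: the cube does not reach this height (z outside [0, 13.5]); the cube at (1, -0.5) (footprint 9.5×19) is included at this height; Merging all regions: only the 9.5×19 cube at (1, -0.5) is present, so the union is just that shape — 1 connected region; (rotated 55° about Z; rotation is an isometry so areas/perimeters/island counts are preserved). Overall, the cross-section is a single solid region. Undo the 55° rotation: the query point maps to (2.703, 3.113) in the un-rotated model frame. The nearest boundary edge runs (1.00, 18.50)→(1.00, -0.50); distance from the point to it = 1.70 mm. The point is inside the cross-section and 1.70 mm from the nearest boundary — more than the 0.5 mm shell width (2 × 0.25), so it's in the infill interior.

infill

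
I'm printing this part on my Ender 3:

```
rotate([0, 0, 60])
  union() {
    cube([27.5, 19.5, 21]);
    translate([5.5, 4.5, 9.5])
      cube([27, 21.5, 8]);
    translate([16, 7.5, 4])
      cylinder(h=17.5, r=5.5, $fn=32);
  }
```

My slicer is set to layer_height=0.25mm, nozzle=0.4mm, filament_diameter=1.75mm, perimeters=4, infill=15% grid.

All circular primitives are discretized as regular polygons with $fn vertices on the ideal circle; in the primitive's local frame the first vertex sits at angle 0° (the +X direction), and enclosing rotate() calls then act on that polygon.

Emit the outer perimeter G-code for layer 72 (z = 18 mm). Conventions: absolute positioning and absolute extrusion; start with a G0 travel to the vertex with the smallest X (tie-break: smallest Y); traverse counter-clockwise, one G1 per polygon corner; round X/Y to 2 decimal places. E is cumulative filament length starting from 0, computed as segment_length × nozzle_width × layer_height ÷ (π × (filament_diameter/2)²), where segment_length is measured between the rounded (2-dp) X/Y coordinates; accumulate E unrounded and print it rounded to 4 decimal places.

G0 X-16.89 Y9.75 Z18.00
G1 X0.00 Y0.00 E0.8108
G1 X13.75 Y23.82 E1.9543
G1 X-3.14 Y33.57 E2.7651
G1 X-16.89 Y9.75 E3.9086

At z = 18 mm: the cube is present — its section is the full 27.5×19.5 rectangle; the cube at (5.5, 4.5) is not intersected at this z (z outside [9.5, 17.5]); the cylinder at (16, 7.5): section is a regular 32-gon, circumradius r=5.5; Taking the union: the r=5.5 cylinder at (16, 7.5) lies entirely inside the 27.5×19.5 cube, so the union is just the 27.5×19.5 cube — 1 connected region; (whole slice rotated 60° about Z — lengths, areas and connectivity unchanged). The outline is a single polygon with 4 vertices. Extrusion per mm of travel: 0.4 × 0.25 / (π × 0.875²) = 0.041575. Accumulating E over each segment gives final E = 3.9086.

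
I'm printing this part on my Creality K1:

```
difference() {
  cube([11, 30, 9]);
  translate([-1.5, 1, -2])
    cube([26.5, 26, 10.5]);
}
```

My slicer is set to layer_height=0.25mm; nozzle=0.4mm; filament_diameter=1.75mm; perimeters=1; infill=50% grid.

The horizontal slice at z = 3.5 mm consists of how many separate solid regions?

At z = 3.5 mm: the 11×30 cube contributes its full rectangle; the 26.5×26 cube at (-1.5, 1) contributes its full rectangle; Taking the first minus the rest: starting from the 11×30 cube, the 26.5×26 cube at (-1.5, 1) partially overlaps it — only the 286.00 mm² overlap (of its 689.00 mm²) is removed, clipping the outline — 2 connected regions. The result has 2 disconnected regions.

2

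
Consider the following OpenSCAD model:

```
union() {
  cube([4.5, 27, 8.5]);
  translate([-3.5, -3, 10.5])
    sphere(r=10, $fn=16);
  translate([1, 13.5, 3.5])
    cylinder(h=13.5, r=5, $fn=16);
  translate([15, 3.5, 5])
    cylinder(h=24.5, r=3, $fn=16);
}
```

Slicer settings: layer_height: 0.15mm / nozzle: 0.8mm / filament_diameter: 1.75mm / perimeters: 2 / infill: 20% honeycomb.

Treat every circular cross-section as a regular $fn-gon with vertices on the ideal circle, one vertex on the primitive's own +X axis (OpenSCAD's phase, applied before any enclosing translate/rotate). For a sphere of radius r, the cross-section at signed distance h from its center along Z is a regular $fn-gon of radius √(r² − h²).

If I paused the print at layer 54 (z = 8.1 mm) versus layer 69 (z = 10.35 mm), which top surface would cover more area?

Layer 54 (z = 8.1): the cube is present — its section is the full 4.5×27 rectangle (area 121.50 mm²); the r=10 sphere at (-3.5, -3) slices to a regular 16-gon of circumradius 9.708 (√(r²−h²) with h=2.4 from center) (area = (16/2)·9.708²·sin(360°/16) = 288.51 mm²); the r=5 cylinder at (1, 13.5) gives a regular 16-gon of circumradius 5 (constant along its height) (area = (16/2)·5.000²·sin(360°/16) = 76.54 mm²); the r=3 cylinder at (15, 3.5) contributes a regular 16-gon of circumradius 3 (area = (16/2)·3.000²·sin(360°/16) = 27.55 mm²); Merging all regions: the regions partially overlap — summed areas 514.10 mm² minus the doubly-counted overlap 61.38 mm² gives 452.72 mm² — area = 452.72 mm². So its area = 452.72 mm². Layer 69 (z = 10.35): the cube is not intersected at this z (z outside [0, 8.5]); the sphere at (-3.5, -3): section is a regular 16-gon, circumradius = √(r²−h²) = √(10²−0.15²) = 9.999 (area = (16/2)·9.999²·sin(360°/16) = 306.08 mm²); the cylinder at (1, 13.5): section is a regular 16-gon, circumradius r=5 (area = (16/2)·5.000²·sin(360°/16) = 76.54 mm²); the cylinder at (15, 3.5): section is a regular 16-gon, circumradius r=3 (area = (16/2)·3.000²·sin(360°/16) = 27.55 mm²); Taking the union: the 3 present regions are separate (no shared area or edge), so areas and boundary lengths simply add and each stays a separate island — area = 410.17 mm². So its area = 410.17 mm². Layer 54 is larger (452.72 vs 410.17 mm²).

layer 54 (z = 8.1 mm)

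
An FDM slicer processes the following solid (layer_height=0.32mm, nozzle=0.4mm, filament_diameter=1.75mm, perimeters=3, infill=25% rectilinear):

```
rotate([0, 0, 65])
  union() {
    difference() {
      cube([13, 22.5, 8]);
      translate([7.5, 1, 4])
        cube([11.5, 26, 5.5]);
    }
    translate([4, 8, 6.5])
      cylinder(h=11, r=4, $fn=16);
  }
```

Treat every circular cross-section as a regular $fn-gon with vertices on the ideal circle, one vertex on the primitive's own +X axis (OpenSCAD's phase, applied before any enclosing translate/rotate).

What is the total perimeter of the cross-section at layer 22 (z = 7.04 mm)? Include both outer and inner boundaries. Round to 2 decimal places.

At z = 7.04 mm: the 13×22.5 cube contributes its full rectangle (perimeter 71.00 mm); the cube at (7.5, 1) is present — its section is the full 11.5×26 rectangle (perimeter 75.00 mm); After the difference (first − rest): starting from the 13×22.5 cube, the 11.5×26 cube at (7.5, 1) partially overlaps it — only the 118.25 mm² overlap (of its 299.00 mm²) is removed, clipping the outline — boundary = 71.00 mm; the cylinder at (4, 8): section is a regular 16-gon, circumradius r=4 (perimeter = 2·16·4.000·sin(180°/16) = 24.97 mm); Merging all regions: the regions partially overlap (shared area 47.86 mm²), so the edge portions inside another operand are dropped and the merged outline is re-measured after clipping — boundary = 71.18 mm; (rotated 65° about Z; rotation is an isometry so areas/perimeters/island counts are preserved). Overall, the cross-section is a single solid region. Total boundary length (outer) = 71.18 mm.

71.18 mm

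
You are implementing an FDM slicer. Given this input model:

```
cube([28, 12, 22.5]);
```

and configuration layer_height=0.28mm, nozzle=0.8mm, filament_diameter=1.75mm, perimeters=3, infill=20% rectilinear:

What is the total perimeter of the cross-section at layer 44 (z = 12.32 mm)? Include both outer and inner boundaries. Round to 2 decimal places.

At z = 12.32 mm: the cube is present — its section is the full 28×12 rectangle (perimeter 80.00 mm). Overall, the cross-section is a single solid region. Total boundary length (outer) = 80.00 mm.

80.00 mm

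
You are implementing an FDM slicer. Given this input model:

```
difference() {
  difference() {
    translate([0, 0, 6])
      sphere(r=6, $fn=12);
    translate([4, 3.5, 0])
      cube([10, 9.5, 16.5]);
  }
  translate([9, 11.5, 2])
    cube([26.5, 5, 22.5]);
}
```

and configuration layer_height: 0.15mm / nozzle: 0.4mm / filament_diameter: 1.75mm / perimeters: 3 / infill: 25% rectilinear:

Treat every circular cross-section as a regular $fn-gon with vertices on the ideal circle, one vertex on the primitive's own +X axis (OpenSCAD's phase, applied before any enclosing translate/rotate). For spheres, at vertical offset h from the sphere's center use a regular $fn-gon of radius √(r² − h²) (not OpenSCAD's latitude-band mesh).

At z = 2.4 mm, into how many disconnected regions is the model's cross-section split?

At z = 2.4 mm: the r=6 sphere contributes a regular 12-gon of circumradius √(6²−3.6²) = 4.800; the 10×9.5 cube at (4, 3.5) contributes its full rectangle; After the difference (first − rest): starting from the r=6 sphere, the 10×9.5 cube at (4, 3.5) misses the remaining region (no effect) — 1 connected region; the cube at (9, 11.5) is present — its section is the full 26.5×5 rectangle; Taking the first minus the rest: starting from the result so far, the 26.5×5 cube at (9, 11.5) misses the remaining region (no effect) — 1 connected region. The result has 1 disconnected region.

1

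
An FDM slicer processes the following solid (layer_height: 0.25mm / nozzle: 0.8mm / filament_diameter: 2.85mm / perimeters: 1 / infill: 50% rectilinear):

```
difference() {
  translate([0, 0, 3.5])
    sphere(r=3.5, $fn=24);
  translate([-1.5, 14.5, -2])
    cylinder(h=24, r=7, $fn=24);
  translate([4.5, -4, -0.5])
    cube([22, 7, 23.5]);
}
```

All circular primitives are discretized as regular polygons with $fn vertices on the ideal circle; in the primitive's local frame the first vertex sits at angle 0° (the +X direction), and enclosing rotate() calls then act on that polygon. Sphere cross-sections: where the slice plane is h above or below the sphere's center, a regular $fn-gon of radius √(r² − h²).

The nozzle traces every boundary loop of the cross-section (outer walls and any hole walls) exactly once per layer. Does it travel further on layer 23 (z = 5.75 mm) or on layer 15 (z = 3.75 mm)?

layer 15 (z = 3.75 mm)

Layer 23 (z = 5.75): the r=3.5 sphere slices to a regular 24-gon of circumradius 2.681 (√(r²−h²) with h=2.25 from center) (perimeter = 2·24·2.681·sin(180°/24) = 16.80 mm); the r=7 cylinder at (-1.5, 14.5) contributes a regular 24-gon of circumradius 7 (perimeter = 2·24·7.000·sin(180°/24) = 43.86 mm); the cube at (4.5, -4) (footprint 22×7) is included at this height (perimeter 58.00 mm); Taking the first minus the rest: starting from the r=3.5 sphere, the r=7 cylinder at (-1.5, 14.5) misses the remaining region (no effect); the 22×7 cube at (4.5, -4) misses the remaining region (no effect) — boundary = 16.80 mm. So its perimeter = 16.80 mm. Layer 15 (z = 3.75): the r=3.5 sphere slices to a regular 24-gon of circumradius 3.491 (√(r²−h²) with h=0.25 from center) (perimeter = 2·24·3.491·sin(180°/24) = 21.87 mm); the r=7 cylinder at (-1.5, 14.5) gives a regular 24-gon of circumradius 7 (constant along its height) (perimeter = 2·24·7.000·sin(180°/24) = 43.86 mm); the 22×7 cube at (4.5, -4) contributes its full rectangle (perimeter 58.00 mm); Subtracting the remaining from the first: starting from the r=3.5 sphere, the r=7 cylinder at (-1.5, 14.5) misses the remaining region (no effect); the 22×7 cube at (4.5, -4) misses the remaining region (no effect) — boundary = 21.87 mm. So its perimeter = 21.87 mm. Layer 15 is larger (21.87 vs 16.80 mm).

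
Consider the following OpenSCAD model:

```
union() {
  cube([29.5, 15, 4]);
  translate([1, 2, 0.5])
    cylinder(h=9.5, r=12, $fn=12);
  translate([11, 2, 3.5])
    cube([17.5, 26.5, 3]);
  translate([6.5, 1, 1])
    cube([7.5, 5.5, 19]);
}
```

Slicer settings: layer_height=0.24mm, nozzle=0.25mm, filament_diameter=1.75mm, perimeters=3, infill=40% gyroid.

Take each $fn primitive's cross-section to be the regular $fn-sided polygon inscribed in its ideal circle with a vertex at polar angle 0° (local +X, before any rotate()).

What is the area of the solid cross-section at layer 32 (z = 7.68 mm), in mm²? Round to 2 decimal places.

At z = 7.68 mm: the cube does not reach this height (z outside [0, 4]); the cylinder at (1, 2): section is a regular 12-gon, circumradius r=12 (area = (12/2)·12.000²·sin(360°/12) = 432.00 mm²); the cube at (11, 2) is absent (z outside [3.5, 6.5]); the cube at (6.5, 1) (footprint 7.5×5.5) is included at this height (area 41.25 mm²); Combining (union): the regions partially overlap — summed areas 473.25 mm² minus the doubly-counted overlap 32.90 mm² gives 440.35 mm² — area = 440.35 mm². Overall, the cross-section is a single solid region. Net area = 440.35 mm².

440.35 mm²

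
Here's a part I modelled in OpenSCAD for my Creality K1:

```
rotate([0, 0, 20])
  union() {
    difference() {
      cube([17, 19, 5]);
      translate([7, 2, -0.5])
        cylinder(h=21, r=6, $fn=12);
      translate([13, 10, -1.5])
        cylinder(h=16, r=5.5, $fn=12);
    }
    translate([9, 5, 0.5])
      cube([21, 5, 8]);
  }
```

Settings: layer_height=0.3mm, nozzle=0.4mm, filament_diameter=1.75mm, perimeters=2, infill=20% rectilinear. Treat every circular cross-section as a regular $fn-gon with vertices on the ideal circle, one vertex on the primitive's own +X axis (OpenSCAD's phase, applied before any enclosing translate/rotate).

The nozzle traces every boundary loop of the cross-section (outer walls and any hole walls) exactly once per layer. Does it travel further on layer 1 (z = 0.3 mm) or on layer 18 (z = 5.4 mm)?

Layer 1 (z = 0.3): the cube (footprint 17×19) is included at this height (perimeter 72.00 mm); the r=6 cylinder at (7, 2) gives a regular 12-gon of circumradius 6 (constant along its height) (perimeter = 2·12·6.000·sin(180°/12) = 37.27 mm); the cylinder at (13, 10): section is a regular 12-gon, circumradius r=5.5 (perimeter = 2·12·5.500·sin(180°/12) = 34.16 mm); Taking the first minus the rest: starting from the 17×19 cube, the r=6 cylinder at (7, 2) partially overlaps it — only the 76.93 mm² overlap (of its 108.00 mm²) is removed, clipping the outline; the r=5.5 cylinder at (13, 10) partially overlaps it — only the 79.66 mm² overlap (of its 90.75 mm²) is removed, clipping the outline — boundary = 92.35 mm; the cube at (9, 5) does not reach this height (z outside [0.5, 8.5]); Taking the union: only the result so far is present, so the union is just that shape — boundary = 92.35 mm; (rotated 20° about Z; rotation is an isometry so areas/perimeters/island counts are preserved). So its perimeter = 92.35 mm. Layer 18 (z = 5.4): the cube does not reach this height (z outside [0, 5]); the r=6 cylinder at (7, 2) contributes a regular 12-gon of circumradius 6 (perimeter = 2·12·6.000·sin(180°/12) = 37.27 mm); the r=5.5 cylinder at (13, 10) contributes a regular 12-gon of circumradius 5.5 (perimeter = 2·12·5.500·sin(180°/12) = 34.16 mm); Taking the first minus the rest: the first operand is absent here, so nothing remains; the cube at (9, 5) is present — its section is the full 21×5 rectangle (perimeter 52.00 mm); Merging all regions: only the 21×5 cube at (9, 5) is present, so the union is just that shape — boundary = 52.00 mm; (whole slice rotated 20° about Z — lengths, areas and connectivity unchanged). So its perimeter = 52.00 mm. Layer 1 is larger (92.35 vs 52.00 mm).

layer 1 (z = 0.3 mm)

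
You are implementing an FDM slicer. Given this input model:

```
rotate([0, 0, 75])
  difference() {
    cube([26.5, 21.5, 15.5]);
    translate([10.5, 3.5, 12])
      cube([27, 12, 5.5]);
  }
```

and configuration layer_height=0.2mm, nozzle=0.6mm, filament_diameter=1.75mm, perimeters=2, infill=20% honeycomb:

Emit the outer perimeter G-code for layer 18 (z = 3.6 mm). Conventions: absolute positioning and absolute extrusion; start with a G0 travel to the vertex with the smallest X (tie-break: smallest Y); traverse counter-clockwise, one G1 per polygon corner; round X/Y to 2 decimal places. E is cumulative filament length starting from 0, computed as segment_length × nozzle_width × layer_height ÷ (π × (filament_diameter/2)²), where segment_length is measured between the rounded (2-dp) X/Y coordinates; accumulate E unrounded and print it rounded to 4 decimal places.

G0 X-20.77 Y5.56 Z3.60
G1 X0.00 Y0.00 E1.0727
G1 X6.86 Y25.60 E2.3950
G1 X-13.91 Y31.16 E3.4677
G1 X-20.77 Y5.56 E4.7899

At z = 3.6 mm: the 26.5×21.5 cube contributes its full rectangle; the cube at (10.5, 3.5) is absent (z outside [12, 17.5]); Subtracting the remaining from the first: none of the subtracted shapes is present at this height, so the 26.5×21.5 cube is unchanged — 1 connected region; (rotated 75° about Z; rotation is an isometry so areas/perimeters/island counts are preserved). The outline is a single polygon with 4 vertices. Extrusion per mm of travel: 0.6 × 0.2 / (π × 0.875²) = 0.049890. Accumulating E over each segment gives final E = 4.7899.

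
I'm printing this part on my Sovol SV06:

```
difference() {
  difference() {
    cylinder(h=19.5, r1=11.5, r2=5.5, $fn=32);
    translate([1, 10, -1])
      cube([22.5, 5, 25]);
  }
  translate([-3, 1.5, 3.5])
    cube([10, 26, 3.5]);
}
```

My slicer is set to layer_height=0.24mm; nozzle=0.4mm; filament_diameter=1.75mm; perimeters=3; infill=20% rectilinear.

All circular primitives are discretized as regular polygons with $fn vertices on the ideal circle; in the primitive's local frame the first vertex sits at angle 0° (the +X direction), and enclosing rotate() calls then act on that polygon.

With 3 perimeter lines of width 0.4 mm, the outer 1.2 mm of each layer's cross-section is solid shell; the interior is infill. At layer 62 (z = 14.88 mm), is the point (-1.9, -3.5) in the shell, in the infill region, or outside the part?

At z = 14.88 mm: the cone contributes a regular 32-gon of circumradius 6.922 (interpolated between r1=11.5 and r2=5.5 at t=0.763); the cube at (1, 10) is present — its section is the full 22.5×5 rectangle; Subtracting the remaining from the first: starting from the cone, the 22.5×5 cube at (1, 10) misses the remaining region (no effect) — 1 connected region; the cube at (-3, 1.5) is absent (z outside [3.5, 7]); After the difference (first − rest): none of the subtracted shapes is present at this height, so that combined region is unchanged — 1 connected region. Overall, the cross-section is a single solid region. The nearest boundary edge runs (-2.65, -6.39)→(-3.85, -5.76); distance from the point to it = 2.91 mm. The point is inside the cross-section and 2.91 mm from the nearest boundary — more than the 1.2 mm shell width (3 × 0.4), so it's in the infill interior.

infill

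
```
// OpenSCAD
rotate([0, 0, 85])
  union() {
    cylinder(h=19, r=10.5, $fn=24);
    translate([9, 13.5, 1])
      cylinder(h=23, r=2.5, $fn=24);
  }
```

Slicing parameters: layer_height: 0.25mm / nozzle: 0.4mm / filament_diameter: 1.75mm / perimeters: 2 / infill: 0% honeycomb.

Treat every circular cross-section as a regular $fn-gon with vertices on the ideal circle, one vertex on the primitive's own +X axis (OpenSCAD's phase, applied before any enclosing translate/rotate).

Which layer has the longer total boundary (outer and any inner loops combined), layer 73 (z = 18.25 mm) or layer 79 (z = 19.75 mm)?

layer 73 (z = 18.25 mm)

Layer 73 (z = 18.25): the r=10.5 cylinder gives a regular 24-gon of circumradius 10.5 (constant along its height) (perimeter = 2·24·10.500·sin(180°/24) = 65.79 mm); the r=2.5 cylinder at (9, 13.5) gives a regular 24-gon of circumradius 2.5 (constant along its height) (perimeter = 2·24·2.500·sin(180°/24) = 15.66 mm); Taking the union: the 2 present regions are separate (no shared area or edge), so areas and boundary lengths simply add and each stays a separate island — boundary = 81.45 mm; (rotated 85° about Z; rotation is an isometry so areas/perimeters/island counts are preserved). So its perimeter = 81.45 mm. Layer 79 (z = 19.75): the cylinder is not intersected at this z (z outside [0, 19]); the cylinder at (9, 13.5): section is a regular 24-gon, circumradius r=2.5 (perimeter = 2·24·2.500·sin(180°/24) = 15.66 mm); Combining (union): only the r=2.5 cylinder at (9, 13.5) is present, so the union is just that shape — boundary = 15.66 mm; (rotated 85° about Z; rotation is an isometry so areas/perimeters/island counts are preserved). So its perimeter = 15.66 mm. Layer 73 is larger (81.45 vs 15.66 mm).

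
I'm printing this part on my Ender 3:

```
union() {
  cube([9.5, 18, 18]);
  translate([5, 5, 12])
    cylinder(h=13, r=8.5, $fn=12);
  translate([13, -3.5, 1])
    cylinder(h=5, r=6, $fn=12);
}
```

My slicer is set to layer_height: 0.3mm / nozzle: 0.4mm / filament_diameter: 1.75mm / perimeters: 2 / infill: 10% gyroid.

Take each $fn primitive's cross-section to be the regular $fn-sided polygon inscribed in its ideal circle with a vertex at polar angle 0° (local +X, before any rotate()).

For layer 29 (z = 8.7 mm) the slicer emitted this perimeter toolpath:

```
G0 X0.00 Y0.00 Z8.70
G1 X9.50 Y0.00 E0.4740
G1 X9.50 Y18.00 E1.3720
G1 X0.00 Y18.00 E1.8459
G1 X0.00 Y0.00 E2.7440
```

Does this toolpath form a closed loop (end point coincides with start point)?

Start point (G0): (0.00, 0.00). End point (last G1): the path returns to the start — closed.

yes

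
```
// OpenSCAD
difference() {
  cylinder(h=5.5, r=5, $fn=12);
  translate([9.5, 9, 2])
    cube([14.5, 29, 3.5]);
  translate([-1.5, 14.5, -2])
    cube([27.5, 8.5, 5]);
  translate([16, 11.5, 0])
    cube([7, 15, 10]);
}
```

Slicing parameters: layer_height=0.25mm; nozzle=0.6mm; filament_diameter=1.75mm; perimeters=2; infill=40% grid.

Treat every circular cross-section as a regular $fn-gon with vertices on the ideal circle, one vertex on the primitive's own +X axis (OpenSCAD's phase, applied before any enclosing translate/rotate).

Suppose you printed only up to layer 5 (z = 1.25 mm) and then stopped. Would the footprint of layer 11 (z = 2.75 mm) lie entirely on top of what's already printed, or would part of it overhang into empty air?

entirely on top

Compare the two slices. At z = 1.25: the r=5 cylinder contributes a regular 12-gon of circumradius 5 (area = (12/2)·5.000²·sin(360°/12) = 75.00 mm²); the cube at (9.5, 9) does not reach this height (z outside [2, 5.5]); the 27.5×8.5 cube at (-1.5, 14.5) contributes its full rectangle (area 233.75 mm²); the cube at (16, 11.5) is present — its section is the full 7×15 rectangle (area 105.00 mm²); After the difference (first − rest): starting from the r=5 cylinder (75.00 mm²), the 27.5×8.5 cube at (-1.5, 14.5) misses the remaining region (no effect); the 7×15 cube at (16, 11.5) misses the remaining region (no effect) — area = 75.00 mm². At z = 2.75: the r=5 cylinder contributes a regular 12-gon of circumradius 5 (area = (12/2)·5.000²·sin(360°/12) = 75.00 mm²); the 14.5×29 cube at (9.5, 9) contributes its full rectangle (area 420.50 mm²); the cube at (-1.5, 14.5) (footprint 27.5×8.5) is included at this height (area 233.75 mm²); the cube at (16, 11.5) is present — its section is the full 7×15 rectangle (area 105.00 mm²); Taking the first minus the rest: starting from the r=5 cylinder (75.00 mm²), the 14.5×29 cube at (9.5, 9) misses the remaining region (no effect); the 27.5×8.5 cube at (-1.5, 14.5) misses the remaining region (no effect); the 7×15 cube at (16, 11.5) misses the remaining region (no effect) — area = 75.00 mm². Checking containment: the cross-section at z = 2.75 is a subset of the cross-section at z = 1.25.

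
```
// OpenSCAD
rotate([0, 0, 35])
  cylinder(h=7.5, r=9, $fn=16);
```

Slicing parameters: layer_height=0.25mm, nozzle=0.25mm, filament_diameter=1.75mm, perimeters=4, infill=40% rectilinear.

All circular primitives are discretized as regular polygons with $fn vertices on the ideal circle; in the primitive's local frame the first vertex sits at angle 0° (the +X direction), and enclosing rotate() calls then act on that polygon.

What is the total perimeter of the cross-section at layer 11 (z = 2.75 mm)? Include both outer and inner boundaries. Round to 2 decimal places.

56.19 mm

At z = 2.75 mm: the cylinder: section is a regular 16-gon, circumradius r=9 (perimeter = 2·16·9.000·sin(180°/16) = 56.19 mm); (rotated 35° about Z; rotation is an isometry so areas/perimeters/island counts are preserved). Overall, the cross-section is a single solid region. Total boundary length (outer) = 56.19 mm.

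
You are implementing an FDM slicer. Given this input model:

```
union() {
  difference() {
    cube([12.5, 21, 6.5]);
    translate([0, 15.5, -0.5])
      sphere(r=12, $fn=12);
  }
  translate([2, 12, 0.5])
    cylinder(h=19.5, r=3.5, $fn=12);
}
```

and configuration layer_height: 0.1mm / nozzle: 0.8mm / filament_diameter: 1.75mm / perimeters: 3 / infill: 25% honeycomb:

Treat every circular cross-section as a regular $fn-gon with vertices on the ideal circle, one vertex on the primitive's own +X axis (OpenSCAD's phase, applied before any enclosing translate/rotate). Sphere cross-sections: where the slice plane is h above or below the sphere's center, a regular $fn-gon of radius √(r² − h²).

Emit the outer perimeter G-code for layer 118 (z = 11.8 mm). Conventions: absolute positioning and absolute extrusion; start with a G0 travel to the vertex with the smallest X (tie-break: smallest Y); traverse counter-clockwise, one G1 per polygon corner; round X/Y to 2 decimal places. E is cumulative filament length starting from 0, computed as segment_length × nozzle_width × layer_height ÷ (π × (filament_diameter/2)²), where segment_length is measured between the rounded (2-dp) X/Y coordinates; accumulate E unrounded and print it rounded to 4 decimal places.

G0 X-1.50 Y12.00 Z11.80
G1 X-1.03 Y10.25 E0.0603
G1 X0.25 Y8.97 E0.1205
G1 X2.00 Y8.50 E0.1807
G1 X3.75 Y8.97 E0.2410
G1 X5.03 Y10.25 E0.3012
G1 X5.50 Y12.00 E0.3615
G1 X5.03 Y13.75 E0.4218
G1 X3.75 Y15.03 E0.4820
G1 X2.00 Y15.50 E0.5422
G1 X0.25 Y15.03 E0.6025
G1 X-1.03 Y13.75 E0.6627
G1 X-1.50 Y12.00 E0.7230

At z = 11.8 mm: the cube is not intersected at this z (z outside [0, 6.5]); the sphere at (0, 15.5) is absent (|z−center|=12.300 > r=12); Subtracting the remaining from the first: the first operand is absent here, so nothing remains; the cylinder at (2, 12): section is a regular 12-gon, circumradius r=3.5; Merging all regions: only the r=3.5 cylinder at (2, 12) is present, so the union is just that shape — 1 connected region. The outline is a single polygon with 12 vertices. Extrusion per mm of travel: 0.8 × 0.1 / (π × 0.875²) = 0.033260. Accumulating E over each segment gives final E = 0.7230.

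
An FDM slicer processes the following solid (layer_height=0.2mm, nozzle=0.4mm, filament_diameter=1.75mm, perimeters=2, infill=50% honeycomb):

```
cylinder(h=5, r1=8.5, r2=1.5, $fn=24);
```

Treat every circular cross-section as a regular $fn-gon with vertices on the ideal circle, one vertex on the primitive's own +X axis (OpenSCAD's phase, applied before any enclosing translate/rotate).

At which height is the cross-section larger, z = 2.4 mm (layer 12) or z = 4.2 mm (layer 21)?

Layer 12 (z = 2.4): the cone contributes a regular 24-gon of circumradius 5.140 (interpolated between r1=8.5 and r2=1.5 at t=0.480) (area = (24/2)·5.140²·sin(360°/24) = 82.05 mm²). So its area = 82.05 mm². Layer 21 (z = 4.2): the cone: at t=0.840 of its height the radius interpolates to r₁+(r₂−r₁)t = 2.620, giving a regular 24-gon of that circumradius (area = (24/2)·2.620²·sin(360°/24) = 21.32 mm²). So its area = 21.32 mm². Layer 12 is larger (82.05 vs 21.32 mm²).

layer 12 (z = 2.4 mm)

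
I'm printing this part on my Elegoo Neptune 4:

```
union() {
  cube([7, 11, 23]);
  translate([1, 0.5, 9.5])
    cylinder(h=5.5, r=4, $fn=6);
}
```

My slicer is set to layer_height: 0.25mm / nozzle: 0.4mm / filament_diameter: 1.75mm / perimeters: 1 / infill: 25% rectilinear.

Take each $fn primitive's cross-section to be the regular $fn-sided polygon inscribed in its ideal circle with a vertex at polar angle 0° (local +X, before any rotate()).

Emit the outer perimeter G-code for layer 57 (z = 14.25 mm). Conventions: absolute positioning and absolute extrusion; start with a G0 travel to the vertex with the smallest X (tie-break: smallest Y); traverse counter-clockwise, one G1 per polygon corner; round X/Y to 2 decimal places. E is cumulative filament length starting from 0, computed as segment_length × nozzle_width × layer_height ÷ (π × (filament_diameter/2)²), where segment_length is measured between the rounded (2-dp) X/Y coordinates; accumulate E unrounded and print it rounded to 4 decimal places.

At z = 14.25 mm: the cube (footprint 7×11) is included at this height; the r=4 cylinder at (1, 0.5) gives a regular 6-gon of circumradius 4 (constant along its height); Combining (union): the regions partially overlap (shared area 16.28 mm²), so overlapping operands fuse into one piece — 1 connected region. The outline is a single polygon with 9 vertices. Extrusion per mm of travel: 0.4 × 0.25 / (π × 0.875²) = 0.041575. Accumulating E over each segment gives final E = 1.8186.

G0 X-3.00 Y0.50 Z14.25
G1 X-1.00 Y-2.96 E0.1662
G1 X3.00 Y-2.96 E0.3325
G1 X4.71 Y0.00 E0.4746
G1 X7.00 Y0.00 E0.5698
G1 X7.00 Y11.00 E1.0271
G1 X0.00 Y11.00 E1.3181
G1 X0.00 Y3.96 E1.6108
G1 X-1.00 Y3.96 E1.6524
G1 X-3.00 Y0.50 E1.8186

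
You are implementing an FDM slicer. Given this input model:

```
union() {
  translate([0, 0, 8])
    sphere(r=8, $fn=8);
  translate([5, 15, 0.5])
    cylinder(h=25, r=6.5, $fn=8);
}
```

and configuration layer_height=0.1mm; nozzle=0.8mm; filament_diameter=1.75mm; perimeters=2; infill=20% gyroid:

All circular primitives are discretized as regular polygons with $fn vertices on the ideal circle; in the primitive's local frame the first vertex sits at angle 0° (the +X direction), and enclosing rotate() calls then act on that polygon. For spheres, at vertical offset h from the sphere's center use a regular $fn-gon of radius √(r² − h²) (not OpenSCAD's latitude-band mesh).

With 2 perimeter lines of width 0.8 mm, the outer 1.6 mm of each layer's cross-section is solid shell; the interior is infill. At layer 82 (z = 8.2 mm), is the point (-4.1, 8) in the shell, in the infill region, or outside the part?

At z = 8.2 mm: the r=8 sphere contributes a regular 8-gon of circumradius √(8²−0.2²) = 7.997; the r=6.5 cylinder at (5, 15) gives a regular 8-gon of circumradius 6.5 (constant along its height); Merging all regions: the 2 present regions are separate (no shared area or edge), so areas and boundary lengths simply add and each stays a separate island — 2 connected regions. Overall, the cross-section has 2 separate islands. The nearest boundary edge runs (-5.66, 5.66)→(0.00, 8.00); distance from the point to it = 1.57 mm. The point is not inside any of the regions above, so it lies outside the cross-section (1.57 mm from the nearest boundary).

outside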